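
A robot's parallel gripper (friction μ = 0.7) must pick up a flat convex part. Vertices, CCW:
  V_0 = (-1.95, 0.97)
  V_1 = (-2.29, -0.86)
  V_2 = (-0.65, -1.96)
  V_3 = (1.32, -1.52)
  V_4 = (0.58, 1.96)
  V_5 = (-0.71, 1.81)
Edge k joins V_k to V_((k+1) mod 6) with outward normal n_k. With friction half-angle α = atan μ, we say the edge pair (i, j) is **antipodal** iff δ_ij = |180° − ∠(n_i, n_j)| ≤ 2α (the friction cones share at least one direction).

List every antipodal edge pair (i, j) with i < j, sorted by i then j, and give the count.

count = 8; pairs: (0,2), (0,3), (1,3), (1,4), (1,5), (2,4), (2,5), (3,5)

α = atan 0.7 = 34.99°;  2α = 69.98°
n_0 = (-0.9832, +0.1827)
n_1 = (-0.5570, -0.8305)
n_2 = (+0.2180, -0.9760)
n_3 = (+0.9781, +0.2080)
n_4 = (-0.1155, +0.9933)
n_5 = (-0.5608, +0.8279)
  (0,1): δ = 113.33°  ·
  (0,2): δ = 66.88°  ✓
  (0,3): δ = 22.53°  ✓
  (0,4): δ = 107.16°  ·
  (0,5): δ = 134.64°  ·
  (1,2): δ = 133.56°  ·
  (1,3): δ = 44.14°  ✓
  (1,4): δ = 40.48°  ✓
  (1,5): δ = 67.97°  ✓
  (2,3): δ = 90.59°  ·
  (2,4): δ = 5.96°  ✓
  (2,5): δ = 21.52°  ✓
  (3,4): δ = 95.37°  ·
  (3,5): δ = 67.89°  ✓
  (4,5): δ = 152.52°  ·
antipodal pairs: 8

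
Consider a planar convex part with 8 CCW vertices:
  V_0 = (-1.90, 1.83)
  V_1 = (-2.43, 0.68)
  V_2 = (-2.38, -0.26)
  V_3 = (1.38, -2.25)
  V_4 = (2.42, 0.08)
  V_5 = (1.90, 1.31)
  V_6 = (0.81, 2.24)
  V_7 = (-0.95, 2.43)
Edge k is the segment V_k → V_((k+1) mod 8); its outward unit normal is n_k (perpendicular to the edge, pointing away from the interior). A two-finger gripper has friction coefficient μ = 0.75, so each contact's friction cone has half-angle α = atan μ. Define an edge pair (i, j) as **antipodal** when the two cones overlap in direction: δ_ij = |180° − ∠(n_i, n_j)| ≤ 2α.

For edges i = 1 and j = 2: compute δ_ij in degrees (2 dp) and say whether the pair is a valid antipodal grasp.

α = atan 0.75 = 36.87°;  2α = 73.74°
edge 1: e_1 = (+0.05, -0.94);  n_1 = (-0.9986, -0.0531)
edge 2: e_2 = (+3.76, -1.99);  n_2 = (-0.4678, -0.8838)
∠(n_1, n_2) = 59.06°
δ = |180° − 59.06°| = 120.94°
120.94° > 2α = 73.74°  →  invalid

δ = 120.94°, invalid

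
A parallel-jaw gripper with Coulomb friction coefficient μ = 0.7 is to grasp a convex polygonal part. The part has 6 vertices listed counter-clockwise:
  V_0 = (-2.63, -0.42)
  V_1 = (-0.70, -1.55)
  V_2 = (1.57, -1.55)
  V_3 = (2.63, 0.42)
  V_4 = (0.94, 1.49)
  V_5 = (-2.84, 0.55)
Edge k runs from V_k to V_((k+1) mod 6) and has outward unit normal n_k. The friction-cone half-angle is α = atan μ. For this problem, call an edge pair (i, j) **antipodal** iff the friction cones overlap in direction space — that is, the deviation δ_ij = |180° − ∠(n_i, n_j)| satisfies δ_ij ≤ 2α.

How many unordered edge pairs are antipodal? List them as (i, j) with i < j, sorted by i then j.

α = atan 0.7 = 34.99°;  2α = 69.98°
n_0 = (-0.5053, -0.8630)
n_1 = (+0.0000, -1.0000)
n_2 = (+0.8806, -0.4738)
n_3 = (+0.5349, +0.8449)
n_4 = (-0.2413, +0.9704)
n_5 = (-0.9774, -0.2116)
  (0,1): δ = 149.65°  ·
  (0,2): δ = 87.93°  ·
  (0,3): δ = 1.99°  ✓
  (0,4): δ = 44.31°  ✓
  (0,5): δ = 132.56°  ·
  (1,2): δ = 118.28°  ·
  (1,3): δ = 32.34°  ✓
  (1,4): δ = 13.96°  ✓
  (1,5): δ = 102.22°  ·
  (2,3): δ = 94.06°  ·
  (2,4): δ = 47.75°  ✓
  (2,5): δ = 40.50°  ✓
  (3,4): δ = 133.70°  ·
  (3,5): δ = 45.44°  ✓
  (4,5): δ = 91.75°  ·
antipodal pairs: 7

count = 7; pairs: (0,3), (0,4), (1,3), (1,4), (2,4), (2,5), (3,5)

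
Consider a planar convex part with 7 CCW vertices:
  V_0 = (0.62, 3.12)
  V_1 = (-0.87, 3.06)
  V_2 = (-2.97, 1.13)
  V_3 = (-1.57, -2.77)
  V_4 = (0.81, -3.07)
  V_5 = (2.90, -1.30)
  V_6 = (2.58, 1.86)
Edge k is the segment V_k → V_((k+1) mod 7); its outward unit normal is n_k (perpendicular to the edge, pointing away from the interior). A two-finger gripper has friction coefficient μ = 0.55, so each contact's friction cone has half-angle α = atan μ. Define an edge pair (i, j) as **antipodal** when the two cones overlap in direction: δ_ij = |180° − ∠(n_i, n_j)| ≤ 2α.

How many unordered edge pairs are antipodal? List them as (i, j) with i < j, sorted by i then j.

α = atan 0.55 = 28.81°;  2α = 57.62°
n_0 = (-0.0402, +0.9992)
n_1 = (-0.6767, +0.7363)
n_2 = (-0.9412, -0.3379)
n_3 = (-0.1251, -0.9921)
n_4 = (+0.6463, -0.7631)
n_5 = (+0.9949, +0.1008)
n_6 = (+0.5408, +0.8412)
  (0,1): δ = 139.72°  ·
  (0,2): δ = 72.56°  ·
  (0,3): δ = 9.49°  ✓
  (0,4): δ = 37.95°  ✓
  (0,5): δ = 93.48°  ·
  (0,6): δ = 144.96°  ·
  (1,2): δ = 112.84°  ·
  (1,3): δ = 49.77°  ✓
  (1,4): δ = 2.32°  ✓
  (1,5): δ = 53.20°  ✓
  (1,6): δ = 104.68°  ·
  (2,3): δ = 116.93°  ·
  (2,4): δ = 69.49°  ·
  (2,5): δ = 13.96°  ✓
  (2,6): δ = 37.52°  ✓
  (3,4): δ = 132.55°  ·
  (3,5): δ = 77.03°  ·
  (3,6): δ = 25.55°  ✓
  (4,5): δ = 124.48°  ·
  (4,6): δ = 73.00°  ·
  (5,6): δ = 128.52°  ·
antipodal pairs: 8

count = 8; pairs: (0,3), (0,4), (1,3), (1,4), (1,5), (2,5), (2,6), (3,6)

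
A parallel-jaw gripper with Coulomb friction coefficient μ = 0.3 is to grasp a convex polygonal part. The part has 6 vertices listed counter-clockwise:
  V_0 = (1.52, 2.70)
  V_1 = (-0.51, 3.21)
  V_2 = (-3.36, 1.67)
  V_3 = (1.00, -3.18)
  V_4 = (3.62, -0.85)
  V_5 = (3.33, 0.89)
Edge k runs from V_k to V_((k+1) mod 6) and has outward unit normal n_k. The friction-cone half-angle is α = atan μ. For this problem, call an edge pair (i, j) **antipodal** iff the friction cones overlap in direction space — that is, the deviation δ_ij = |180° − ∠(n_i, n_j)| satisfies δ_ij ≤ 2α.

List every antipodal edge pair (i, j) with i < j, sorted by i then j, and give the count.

α = atan 0.3 = 16.70°;  2α = 33.40°
n_0 = (+0.2437, +0.9699)
n_1 = (-0.4754, +0.8798)
n_2 = (-0.7437, -0.6685)
n_3 = (+0.6645, -0.7473)
n_4 = (+0.9864, +0.1644)
n_5 = (+0.7071, +0.7071)
  (0,1): δ = 137.51°  ·
  (0,2): δ = 33.94°  ·
  (0,3): δ = 55.75°  ·
  (0,4): δ = 113.56°  ·
  (0,5): δ = 149.10°  ·
  (1,2): δ = 76.43°  ·
  (1,3): δ = 13.26°  ✓
  (1,4): δ = 71.08°  ·
  (1,5): δ = 106.62°  ·
  (2,3): δ = 90.31°  ·
  (2,4): δ = 32.49°  ✓
  (2,5): δ = 3.05°  ✓
  (3,4): δ = 122.18°  ·
  (3,5): δ = 86.65°  ·
  (4,5): δ = 144.46°  ·
antipodal pairs: 3

count = 3; pairs: (1,3), (2,4), (2,5)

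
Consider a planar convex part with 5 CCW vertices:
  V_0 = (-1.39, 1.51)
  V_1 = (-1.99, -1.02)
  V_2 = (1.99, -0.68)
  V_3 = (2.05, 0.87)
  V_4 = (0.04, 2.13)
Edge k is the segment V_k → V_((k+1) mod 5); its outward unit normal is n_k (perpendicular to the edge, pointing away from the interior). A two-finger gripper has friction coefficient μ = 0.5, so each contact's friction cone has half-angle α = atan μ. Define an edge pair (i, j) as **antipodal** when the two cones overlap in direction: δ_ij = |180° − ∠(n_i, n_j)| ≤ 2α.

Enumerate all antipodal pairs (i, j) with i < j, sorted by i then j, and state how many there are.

α = atan 0.5 = 26.57°;  2α = 53.13°
n_0 = (-0.9730, +0.2308)
n_1 = (+0.0851, -0.9964)
n_2 = (+0.9993, -0.0387)
n_3 = (+0.5311, +0.8473)
n_4 = (-0.3978, +0.9175)
  (0,1): δ = 71.78°  ·
  (0,2): δ = 11.12°  ✓
  (0,3): δ = 71.26°  ·
  (0,4): δ = 126.78°  ·
  (1,2): δ = 97.10°  ·
  (1,3): δ = 36.96°  ✓
  (1,4): δ = 18.56°  ✓
  (2,3): δ = 119.87°  ·
  (2,4): δ = 64.34°  ·
  (3,4): δ = 124.48°  ·
antipodal pairs: 3

count = 3; pairs: (0,2), (1,3), (1,4)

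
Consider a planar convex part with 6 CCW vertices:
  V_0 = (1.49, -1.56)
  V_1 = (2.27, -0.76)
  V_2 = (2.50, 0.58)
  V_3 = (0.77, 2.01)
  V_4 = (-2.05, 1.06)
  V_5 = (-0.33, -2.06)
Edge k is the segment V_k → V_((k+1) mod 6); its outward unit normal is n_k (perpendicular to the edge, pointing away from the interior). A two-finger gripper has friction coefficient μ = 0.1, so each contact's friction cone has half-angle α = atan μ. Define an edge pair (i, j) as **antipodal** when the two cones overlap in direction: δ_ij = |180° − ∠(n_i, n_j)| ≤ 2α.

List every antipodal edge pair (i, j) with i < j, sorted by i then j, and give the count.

α = atan 0.1 = 5.71°;  2α = 11.42°
n_0 = (+0.7160, -0.6981)
n_1 = (+0.9856, -0.1692)
n_2 = (+0.6371, +0.7708)
n_3 = (-0.3193, +0.9477)
n_4 = (-0.8757, -0.4828)
n_5 = (+0.2649, -0.9643)
  (0,1): δ = 145.46°  ·
  (0,2): δ = 85.30°  ·
  (0,3): δ = 27.11°  ·
  (0,4): δ = 73.14°  ·
  (0,5): δ = 149.64°  ·
  (1,2): δ = 119.84°  ·
  (1,3): δ = 61.64°  ·
  (1,4): δ = 38.61°  ·
  (1,5): δ = 115.10°  ·
  (2,3): δ = 121.81°  ·
  (2,4): δ = 21.56°  ·
  (2,5): δ = 54.94°  ·
  (3,4): δ = 79.75°  ·
  (3,5): δ = 3.26°  ✓
  (4,5): δ = 103.51°  ·
antipodal pairs: 1

count = 1; pairs: (3,5)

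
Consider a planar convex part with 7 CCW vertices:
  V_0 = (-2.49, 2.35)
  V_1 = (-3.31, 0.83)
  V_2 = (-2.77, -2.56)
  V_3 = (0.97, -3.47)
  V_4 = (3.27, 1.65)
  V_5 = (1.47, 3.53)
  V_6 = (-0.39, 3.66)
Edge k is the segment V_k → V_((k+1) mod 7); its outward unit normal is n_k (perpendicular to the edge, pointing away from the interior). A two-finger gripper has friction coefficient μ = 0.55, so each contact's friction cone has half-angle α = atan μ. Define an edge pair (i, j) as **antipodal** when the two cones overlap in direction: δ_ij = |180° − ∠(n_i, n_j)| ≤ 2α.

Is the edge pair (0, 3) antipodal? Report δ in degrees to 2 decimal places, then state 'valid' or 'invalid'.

α = atan 0.55 = 28.81°;  2α = 57.62°
edge 0: e_0 = (-0.82, -1.52);  n_0 = (-0.8801, +0.4748)
edge 3: e_3 = (+2.30, +5.12);  n_3 = (+0.9122, -0.4098)
∠(n_0, n_3) = 175.84°
δ = |180° − 175.84°| = 4.16°
4.16° ≤ 2α = 57.62°  →  valid

δ = 4.16°, valid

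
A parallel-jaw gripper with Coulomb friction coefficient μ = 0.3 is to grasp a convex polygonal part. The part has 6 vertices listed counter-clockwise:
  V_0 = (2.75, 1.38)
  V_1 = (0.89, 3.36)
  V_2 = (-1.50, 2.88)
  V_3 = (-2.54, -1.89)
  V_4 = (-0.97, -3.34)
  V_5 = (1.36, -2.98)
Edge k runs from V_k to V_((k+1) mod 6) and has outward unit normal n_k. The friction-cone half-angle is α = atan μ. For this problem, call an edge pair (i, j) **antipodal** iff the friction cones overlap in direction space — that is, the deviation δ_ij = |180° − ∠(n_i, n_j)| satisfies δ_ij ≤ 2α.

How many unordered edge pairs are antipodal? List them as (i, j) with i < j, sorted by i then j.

count = 3; pairs: (0,3), (1,4), (2,5)

α = atan 0.3 = 16.70°;  2α = 33.40°
n_0 = (+0.7288, +0.6847)
n_1 = (-0.1969, +0.9804)
n_2 = (-0.9770, +0.2130)
n_3 = (-0.6785, -0.7346)
n_4 = (+0.1527, -0.9883)
n_5 = (+0.9528, -0.3037)
  (0,1): δ = 121.85°  ·
  (0,2): δ = 55.51°  ·
  (0,3): δ = 4.07°  ✓
  (0,4): δ = 55.57°  ·
  (0,5): δ = 119.11°  ·
  (1,2): δ = 113.66°  ·
  (1,3): δ = 54.08°  ·
  (1,4): δ = 2.57°  ✓
  (1,5): δ = 60.96°  ·
  (2,3): δ = 120.42°  ·
  (2,4): δ = 68.92°  ·
  (2,5): δ = 5.38°  ✓
  (3,4): δ = 128.49°  ·
  (3,5): δ = 64.96°  ·
  (4,5): δ = 116.47°  ·
antipodal pairs: 3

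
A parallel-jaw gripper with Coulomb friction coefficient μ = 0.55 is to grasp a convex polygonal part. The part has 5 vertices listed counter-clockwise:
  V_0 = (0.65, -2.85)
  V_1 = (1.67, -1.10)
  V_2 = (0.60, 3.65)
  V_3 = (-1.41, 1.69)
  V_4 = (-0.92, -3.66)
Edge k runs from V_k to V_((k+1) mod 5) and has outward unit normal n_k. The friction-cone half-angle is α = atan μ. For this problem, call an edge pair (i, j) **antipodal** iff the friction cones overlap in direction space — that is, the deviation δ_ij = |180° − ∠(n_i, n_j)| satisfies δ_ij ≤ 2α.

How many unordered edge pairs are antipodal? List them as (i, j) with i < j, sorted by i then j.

count = 4; pairs: (0,2), (0,3), (1,3), (2,4)

α = atan 0.55 = 28.81°;  2α = 57.62°
n_0 = (+0.8640, -0.5036)
n_1 = (+0.9756, +0.2198)
n_2 = (-0.6981, +0.7160)
n_3 = (-0.9958, -0.0912)
n_4 = (+0.4585, -0.8887)
  (0,1): δ = 137.07°  ·
  (0,2): δ = 15.49°  ✓
  (0,3): δ = 35.47°  ✓
  (0,4): δ = 147.53°  ·
  (1,2): δ = 58.42°  ·
  (1,3): δ = 7.46°  ✓
  (1,4): δ = 104.60°  ·
  (2,3): δ = 129.05°  ·
  (2,4): δ = 16.99°  ✓
  (3,4): δ = 67.94°  ·
antipodal pairs: 4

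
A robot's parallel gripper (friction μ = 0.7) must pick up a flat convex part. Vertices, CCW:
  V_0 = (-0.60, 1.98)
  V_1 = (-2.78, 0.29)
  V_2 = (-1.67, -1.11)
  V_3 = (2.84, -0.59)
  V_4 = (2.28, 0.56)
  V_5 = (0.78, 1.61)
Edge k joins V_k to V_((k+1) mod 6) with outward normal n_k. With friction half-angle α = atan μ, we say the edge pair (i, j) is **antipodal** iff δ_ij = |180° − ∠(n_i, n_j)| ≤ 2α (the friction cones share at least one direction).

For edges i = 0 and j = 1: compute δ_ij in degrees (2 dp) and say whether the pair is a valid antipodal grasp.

δ = 89.37°, invalid

α = atan 0.7 = 34.99°;  2α = 69.98°
edge 0: e_0 = (-2.18, -1.69);  n_0 = (-0.6127, +0.7903)
edge 1: e_1 = (+1.11, -1.40);  n_1 = (-0.7836, -0.6213)
∠(n_0, n_1) = 90.63°
δ = |180° − 90.63°| = 89.37°
89.37° > 2α = 69.98°  →  invalid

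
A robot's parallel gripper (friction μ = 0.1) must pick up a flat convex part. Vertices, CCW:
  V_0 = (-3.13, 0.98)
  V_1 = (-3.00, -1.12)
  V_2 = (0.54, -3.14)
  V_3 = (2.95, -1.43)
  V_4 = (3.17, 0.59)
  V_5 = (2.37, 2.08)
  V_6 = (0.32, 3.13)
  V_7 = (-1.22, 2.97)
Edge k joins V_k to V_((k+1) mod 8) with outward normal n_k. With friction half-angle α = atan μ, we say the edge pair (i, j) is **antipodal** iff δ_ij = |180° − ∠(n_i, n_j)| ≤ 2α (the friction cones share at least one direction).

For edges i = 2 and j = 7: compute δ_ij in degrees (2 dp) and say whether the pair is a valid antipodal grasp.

δ = 10.82°, valid

α = atan 0.1 = 5.71°;  2α = 11.42°
edge 2: e_2 = (+2.41, +1.71);  n_2 = (+0.5787, -0.8156)
edge 7: e_7 = (-1.91, -1.99);  n_7 = (-0.7215, +0.6925)
∠(n_2, n_7) = 169.18°
δ = |180° − 169.18°| = 10.82°
10.82° ≤ 2α = 11.42°  →  valid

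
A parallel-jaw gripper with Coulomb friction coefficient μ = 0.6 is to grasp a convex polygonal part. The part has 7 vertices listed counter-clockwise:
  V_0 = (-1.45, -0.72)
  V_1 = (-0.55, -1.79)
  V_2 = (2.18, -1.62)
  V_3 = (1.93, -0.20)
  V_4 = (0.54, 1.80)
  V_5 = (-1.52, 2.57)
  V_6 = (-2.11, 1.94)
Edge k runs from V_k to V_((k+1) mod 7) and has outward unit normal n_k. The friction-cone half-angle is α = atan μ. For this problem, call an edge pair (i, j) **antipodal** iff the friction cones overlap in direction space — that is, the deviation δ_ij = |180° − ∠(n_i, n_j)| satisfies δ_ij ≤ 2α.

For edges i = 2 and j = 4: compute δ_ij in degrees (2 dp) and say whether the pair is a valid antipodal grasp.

δ = 120.48°, invalid

α = atan 0.6 = 30.96°;  2α = 61.93°
edge 2: e_2 = (-0.25, +1.42);  n_2 = (+0.9849, +0.1734)
edge 4: e_4 = (-2.06, +0.77);  n_4 = (+0.3501, +0.9367)
∠(n_2, n_4) = 59.52°
δ = |180° − 59.52°| = 120.48°
120.48° > 2α = 61.93°  →  invalid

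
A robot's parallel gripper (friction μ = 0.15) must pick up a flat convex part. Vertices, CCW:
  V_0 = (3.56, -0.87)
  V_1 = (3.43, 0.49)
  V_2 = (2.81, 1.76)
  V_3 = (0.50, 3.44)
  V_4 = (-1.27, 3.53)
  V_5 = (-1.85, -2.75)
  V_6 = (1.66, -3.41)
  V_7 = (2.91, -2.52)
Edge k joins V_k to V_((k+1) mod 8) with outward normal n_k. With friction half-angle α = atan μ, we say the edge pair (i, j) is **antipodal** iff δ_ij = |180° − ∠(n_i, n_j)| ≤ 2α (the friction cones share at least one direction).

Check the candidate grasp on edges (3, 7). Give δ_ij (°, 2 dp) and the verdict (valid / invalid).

α = atan 0.15 = 8.53°;  2α = 17.06°
edge 3: e_3 = (-1.77, +0.09);  n_3 = (+0.0508, +0.9987)
edge 7: e_7 = (+0.65, +1.65);  n_7 = (+0.9304, -0.3665)
∠(n_3, n_7) = 108.59°
δ = |180° − 108.59°| = 71.41°
71.41° > 2α = 17.06°  →  invalid

δ = 71.41°, invalid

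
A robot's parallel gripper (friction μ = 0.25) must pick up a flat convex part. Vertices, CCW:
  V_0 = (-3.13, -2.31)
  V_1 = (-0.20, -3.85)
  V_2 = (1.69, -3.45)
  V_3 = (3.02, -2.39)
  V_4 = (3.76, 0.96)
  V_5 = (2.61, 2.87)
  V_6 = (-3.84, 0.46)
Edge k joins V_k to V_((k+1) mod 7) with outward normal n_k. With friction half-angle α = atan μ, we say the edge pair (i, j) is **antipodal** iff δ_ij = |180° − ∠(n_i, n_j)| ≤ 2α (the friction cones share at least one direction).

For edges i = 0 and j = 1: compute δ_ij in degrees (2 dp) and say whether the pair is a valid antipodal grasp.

δ = 140.32°, invalid

α = atan 0.25 = 14.04°;  2α = 28.07°
edge 0: e_0 = (+2.93, -1.54);  n_0 = (-0.4652, -0.8852)
edge 1: e_1 = (+1.89, +0.40);  n_1 = (+0.2071, -0.9783)
∠(n_0, n_1) = 39.68°
δ = |180° − 39.68°| = 140.32°
140.32° > 2α = 28.07°  →  invalid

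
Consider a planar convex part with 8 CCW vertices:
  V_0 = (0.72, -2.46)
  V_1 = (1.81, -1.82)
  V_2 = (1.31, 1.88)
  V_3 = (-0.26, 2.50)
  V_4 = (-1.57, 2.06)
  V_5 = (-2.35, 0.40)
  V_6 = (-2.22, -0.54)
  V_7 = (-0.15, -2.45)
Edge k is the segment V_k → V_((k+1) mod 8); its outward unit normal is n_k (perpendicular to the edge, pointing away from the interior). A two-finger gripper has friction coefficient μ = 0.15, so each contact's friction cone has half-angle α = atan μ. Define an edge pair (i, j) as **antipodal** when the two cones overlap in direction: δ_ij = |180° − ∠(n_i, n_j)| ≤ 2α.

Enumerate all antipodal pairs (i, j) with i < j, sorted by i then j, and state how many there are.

count = 2; pairs: (0,3), (1,5)

α = atan 0.15 = 8.53°;  2α = 17.06°
n_0 = (+0.5063, -0.8623)
n_1 = (+0.9910, +0.1339)
n_2 = (+0.3673, +0.9301)
n_3 = (-0.3184, +0.9480)
n_4 = (-0.9051, +0.4253)
n_5 = (-0.9906, -0.1370)
n_6 = (-0.6781, -0.7349)
n_7 = (-0.0115, -0.9999)
  (0,1): δ = 112.72°  ·
  (0,2): δ = 51.97°  ·
  (0,3): δ = 11.85°  ✓
  (0,4): δ = 34.41°  ·
  (0,5): δ = 67.45°  ·
  (0,6): δ = 106.88°  ·
  (0,7): δ = 148.92°  ·
  (1,2): δ = 119.25°  ·
  (1,3): δ = 79.13°  ·
  (1,4): δ = 32.86°  ·
  (1,5): δ = 0.18°  ✓
  (1,6): δ = 39.61°  ·
  (1,7): δ = 81.65°  ·
  (2,3): δ = 139.88°  ·
  (2,4): δ = 93.62°  ·
  (2,5): δ = 60.58°  ·
  (2,6): δ = 21.15°  ·
  (2,7): δ = 20.89°  ·
  (3,4): δ = 133.73°  ·
  (3,5): δ = 100.69°  ·
  (3,6): δ = 61.26°  ·
  (3,7): δ = 19.22°  ·
  (4,5): δ = 146.96°  ·
  (4,6): δ = 107.53°  ·
  (4,7): δ = 65.49°  ·
  (5,6): δ = 140.57°  ·
  (5,7): δ = 98.53°  ·
  (6,7): δ = 137.96°  ·
antipodal pairs: 2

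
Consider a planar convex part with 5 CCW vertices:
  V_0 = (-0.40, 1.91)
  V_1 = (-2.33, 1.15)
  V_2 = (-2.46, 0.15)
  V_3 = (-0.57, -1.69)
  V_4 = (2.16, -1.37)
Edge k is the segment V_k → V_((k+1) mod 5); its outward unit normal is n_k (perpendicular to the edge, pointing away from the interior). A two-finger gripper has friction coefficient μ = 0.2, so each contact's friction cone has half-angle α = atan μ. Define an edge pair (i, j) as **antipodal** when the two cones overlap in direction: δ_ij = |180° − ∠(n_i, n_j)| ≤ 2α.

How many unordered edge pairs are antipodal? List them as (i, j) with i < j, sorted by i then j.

α = atan 0.2 = 11.31°;  2α = 22.62°
n_0 = (-0.3664, +0.9305)
n_1 = (-0.9917, +0.1289)
n_2 = (-0.6976, -0.7165)
n_3 = (+0.1164, -0.9932)
n_4 = (+0.7883, +0.6153)
  (0,1): δ = 118.90°  ·
  (0,2): δ = 65.73°  ·
  (0,3): δ = 14.81°  ✓
  (0,4): δ = 106.48°  ·
  (1,2): δ = 126.83°  ·
  (1,3): δ = 75.91°  ·
  (1,4): δ = 45.38°  ·
  (2,3): δ = 129.08°  ·
  (2,4): δ = 7.80°  ✓
  (3,4): δ = 58.71°  ·
antipodal pairs: 2

count = 2; pairs: (0,3), (2,4)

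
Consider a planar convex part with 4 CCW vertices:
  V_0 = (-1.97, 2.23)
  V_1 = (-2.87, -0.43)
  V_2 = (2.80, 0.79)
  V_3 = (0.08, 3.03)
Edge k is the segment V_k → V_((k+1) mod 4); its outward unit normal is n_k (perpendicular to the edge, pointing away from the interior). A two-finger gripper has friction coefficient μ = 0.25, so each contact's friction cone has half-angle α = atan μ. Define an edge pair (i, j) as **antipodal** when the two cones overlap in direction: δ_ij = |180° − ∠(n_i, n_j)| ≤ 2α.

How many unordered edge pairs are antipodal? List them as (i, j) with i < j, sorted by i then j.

count = 1; pairs: (1,3)

α = atan 0.25 = 14.04°;  2α = 28.07°
n_0 = (-0.9472, +0.3205)
n_1 = (+0.2104, -0.9776)
n_2 = (+0.6357, +0.7719)
n_3 = (-0.3635, +0.9316)
  (0,1): δ = 59.16°  ·
  (0,2): δ = 69.22°  ·
  (0,3): δ = 130.01°  ·
  (1,2): δ = 51.62°  ·
  (1,3): δ = 9.17°  ✓
  (2,3): δ = 119.21°  ·
antipodal pairs: 1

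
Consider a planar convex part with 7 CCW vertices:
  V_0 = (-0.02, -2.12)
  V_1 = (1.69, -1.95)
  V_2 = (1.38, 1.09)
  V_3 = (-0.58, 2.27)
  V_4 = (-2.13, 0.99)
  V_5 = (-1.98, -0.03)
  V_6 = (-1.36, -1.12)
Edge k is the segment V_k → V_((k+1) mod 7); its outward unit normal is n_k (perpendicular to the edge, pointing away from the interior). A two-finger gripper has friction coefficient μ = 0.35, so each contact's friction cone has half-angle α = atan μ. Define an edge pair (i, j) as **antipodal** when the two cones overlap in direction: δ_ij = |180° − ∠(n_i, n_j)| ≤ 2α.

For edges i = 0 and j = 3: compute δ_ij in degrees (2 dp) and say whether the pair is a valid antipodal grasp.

δ = 33.87°, valid

α = atan 0.35 = 19.29°;  2α = 38.58°
edge 0: e_0 = (+1.71, +0.17);  n_0 = (+0.0989, -0.9951)
edge 3: e_3 = (-1.55, -1.28);  n_3 = (-0.6368, +0.7711)
∠(n_0, n_3) = 146.13°
δ = |180° − 146.13°| = 33.87°
33.87° ≤ 2α = 38.58°  →  valid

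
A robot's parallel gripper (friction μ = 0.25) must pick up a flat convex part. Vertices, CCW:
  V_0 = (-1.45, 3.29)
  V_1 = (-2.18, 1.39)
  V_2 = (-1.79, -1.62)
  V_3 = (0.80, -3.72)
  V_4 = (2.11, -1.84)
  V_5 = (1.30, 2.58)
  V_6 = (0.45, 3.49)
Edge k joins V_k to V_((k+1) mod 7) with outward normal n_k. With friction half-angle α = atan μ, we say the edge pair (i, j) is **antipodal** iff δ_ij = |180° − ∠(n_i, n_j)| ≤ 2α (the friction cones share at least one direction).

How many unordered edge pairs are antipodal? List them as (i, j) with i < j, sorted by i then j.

α = atan 0.25 = 14.04°;  2α = 28.07°
n_0 = (-0.9335, +0.3586)
n_1 = (-0.9917, -0.1285)
n_2 = (-0.6298, -0.7768)
n_3 = (+0.8205, -0.5717)
n_4 = (+0.9836, +0.1803)
n_5 = (+0.7308, +0.6826)
n_6 = (-0.1047, +0.9945)
  (0,1): δ = 151.60°  ·
  (0,2): δ = 108.02°  ·
  (0,3): δ = 13.85°  ✓
  (0,4): δ = 31.40°  ·
  (0,5): δ = 64.06°  ·
  (0,6): δ = 117.03°  ·
  (1,2): δ = 136.42°  ·
  (1,3): δ = 42.25°  ·
  (1,4): δ = 3.00°  ✓
  (1,5): δ = 35.66°  ·
  (1,6): δ = 88.63°  ·
  (2,3): δ = 85.83°  ·
  (2,4): δ = 40.58°  ·
  (2,5): δ = 7.92°  ✓
  (2,6): δ = 45.04°  ·
  (3,4): δ = 134.75°  ·
  (3,5): δ = 102.08°  ·
  (3,6): δ = 49.12°  ·
  (4,5): δ = 147.34°  ·
  (4,6): δ = 94.38°  ·
  (5,6): δ = 127.04°  ·
antipodal pairs: 3

count = 3; pairs: (0,3), (1,4), (2,5)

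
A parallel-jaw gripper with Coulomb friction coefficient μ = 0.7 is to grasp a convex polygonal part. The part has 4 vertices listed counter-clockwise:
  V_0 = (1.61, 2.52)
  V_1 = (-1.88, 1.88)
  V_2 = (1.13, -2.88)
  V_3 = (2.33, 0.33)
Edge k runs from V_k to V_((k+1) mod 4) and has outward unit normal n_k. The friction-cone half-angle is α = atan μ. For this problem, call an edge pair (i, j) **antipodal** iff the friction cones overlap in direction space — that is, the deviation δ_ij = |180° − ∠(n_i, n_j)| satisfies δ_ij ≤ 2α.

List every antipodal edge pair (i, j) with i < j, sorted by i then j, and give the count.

count = 4; pairs: (0,1), (0,2), (1,2), (1,3)

α = atan 0.7 = 34.99°;  2α = 69.98°
n_0 = (-0.1804, +0.9836)
n_1 = (-0.8452, -0.5345)
n_2 = (+0.9367, -0.3502)
n_3 = (+0.9500, +0.3123)
  (0,1): δ = 68.08°  ✓
  (0,2): δ = 59.11°  ✓
  (0,3): δ = 97.81°  ·
  (1,2): δ = 52.80°  ✓
  (1,3): δ = 14.11°  ✓
  (2,3): δ = 141.30°  ·
antipodal pairs: 4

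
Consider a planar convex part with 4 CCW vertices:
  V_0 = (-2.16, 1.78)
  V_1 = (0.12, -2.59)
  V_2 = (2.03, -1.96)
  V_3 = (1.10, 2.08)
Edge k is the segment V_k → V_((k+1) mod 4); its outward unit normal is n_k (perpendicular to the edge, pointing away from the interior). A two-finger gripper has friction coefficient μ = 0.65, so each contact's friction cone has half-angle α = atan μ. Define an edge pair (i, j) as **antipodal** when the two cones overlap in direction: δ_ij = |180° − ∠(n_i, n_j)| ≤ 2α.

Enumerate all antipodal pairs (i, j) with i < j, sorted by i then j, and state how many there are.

count = 2; pairs: (0,2), (1,3)

α = atan 0.65 = 33.02°;  2α = 66.05°
n_0 = (-0.8866, -0.4626)
n_1 = (+0.3132, -0.9497)
n_2 = (+0.9745, +0.2243)
n_3 = (-0.0916, +0.9958)
  (0,1): δ = 99.30°  ·
  (0,2): δ = 14.59°  ✓
  (0,3): δ = 67.70°  ·
  (1,2): δ = 95.29°  ·
  (1,3): δ = 13.00°  ✓
  (2,3): δ = 97.71°  ·
antipodal pairs: 2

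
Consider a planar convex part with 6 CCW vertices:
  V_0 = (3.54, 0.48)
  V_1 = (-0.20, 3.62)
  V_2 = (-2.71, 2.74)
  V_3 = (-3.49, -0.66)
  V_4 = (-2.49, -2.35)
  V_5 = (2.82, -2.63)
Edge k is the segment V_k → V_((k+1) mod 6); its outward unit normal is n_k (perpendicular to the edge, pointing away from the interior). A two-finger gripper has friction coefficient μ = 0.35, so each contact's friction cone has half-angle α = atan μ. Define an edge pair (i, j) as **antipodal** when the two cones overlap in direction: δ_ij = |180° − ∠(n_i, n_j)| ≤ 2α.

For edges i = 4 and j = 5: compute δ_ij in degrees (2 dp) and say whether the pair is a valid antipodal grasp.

δ = 100.02°, invalid

α = atan 0.35 = 19.29°;  2α = 38.58°
edge 4: e_4 = (+5.31, -0.28);  n_4 = (-0.0527, -0.9986)
edge 5: e_5 = (+0.72, +3.11);  n_5 = (+0.9742, -0.2255)
∠(n_4, n_5) = 79.98°
δ = |180° − 79.98°| = 100.02°
100.02° > 2α = 38.58°  →  invalid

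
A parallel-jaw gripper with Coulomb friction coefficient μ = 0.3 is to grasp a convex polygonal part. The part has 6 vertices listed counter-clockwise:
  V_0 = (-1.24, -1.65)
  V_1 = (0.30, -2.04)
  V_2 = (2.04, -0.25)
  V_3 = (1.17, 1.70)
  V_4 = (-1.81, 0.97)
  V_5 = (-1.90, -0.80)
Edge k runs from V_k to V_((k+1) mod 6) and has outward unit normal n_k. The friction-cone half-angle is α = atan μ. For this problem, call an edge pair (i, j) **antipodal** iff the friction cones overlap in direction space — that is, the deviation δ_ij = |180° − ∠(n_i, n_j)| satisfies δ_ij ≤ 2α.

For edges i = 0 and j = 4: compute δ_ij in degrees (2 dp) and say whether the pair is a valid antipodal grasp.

α = atan 0.3 = 16.70°;  2α = 33.40°
edge 0: e_0 = (+1.54, -0.39);  n_0 = (-0.2455, -0.9694)
edge 4: e_4 = (-0.09, -1.77);  n_4 = (-0.9987, +0.0508)
∠(n_0, n_4) = 78.70°
δ = |180° − 78.70°| = 101.30°
101.30° > 2α = 33.40°  →  invalid

δ = 101.30°, invalid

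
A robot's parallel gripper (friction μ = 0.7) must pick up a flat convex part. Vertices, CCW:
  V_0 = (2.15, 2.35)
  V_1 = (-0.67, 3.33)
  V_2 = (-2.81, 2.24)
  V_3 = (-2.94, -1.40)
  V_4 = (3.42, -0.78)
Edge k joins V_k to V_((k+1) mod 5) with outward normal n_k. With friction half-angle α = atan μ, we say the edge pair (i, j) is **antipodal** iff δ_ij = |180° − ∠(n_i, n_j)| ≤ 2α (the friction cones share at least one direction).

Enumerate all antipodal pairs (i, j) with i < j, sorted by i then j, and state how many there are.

count = 3; pairs: (0,3), (1,3), (2,4)

α = atan 0.7 = 34.99°;  2α = 69.98°
n_0 = (+0.3283, +0.9446)
n_1 = (-0.4539, +0.8911)
n_2 = (-0.9994, +0.0357)
n_3 = (+0.0970, -0.9953)
n_4 = (+0.9266, +0.3760)
  (0,1): δ = 133.84°  ·
  (0,2): δ = 72.88°  ·
  (0,3): δ = 24.73°  ✓
  (0,4): δ = 131.25°  ·
  (1,2): δ = 119.04°  ·
  (1,3): δ = 21.42°  ✓
  (1,4): δ = 85.09°  ·
  (2,3): δ = 82.39°  ·
  (2,4): δ = 24.13°  ✓
  (3,4): δ = 73.48°  ·
antipodal pairs: 3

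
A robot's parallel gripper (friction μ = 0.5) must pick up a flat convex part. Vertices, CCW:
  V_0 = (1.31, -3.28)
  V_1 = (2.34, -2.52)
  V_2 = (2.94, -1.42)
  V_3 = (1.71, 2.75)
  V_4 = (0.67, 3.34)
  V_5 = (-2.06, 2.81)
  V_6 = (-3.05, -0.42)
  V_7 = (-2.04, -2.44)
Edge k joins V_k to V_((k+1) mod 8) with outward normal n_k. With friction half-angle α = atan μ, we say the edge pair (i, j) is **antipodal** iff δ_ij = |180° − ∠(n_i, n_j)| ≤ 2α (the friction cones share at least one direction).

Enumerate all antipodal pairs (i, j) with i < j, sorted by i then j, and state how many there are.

count = 9; pairs: (0,4), (0,5), (1,4), (1,5), (2,5), (2,6), (3,6), (3,7), (4,7)

α = atan 0.5 = 26.57°;  2α = 53.13°
n_0 = (+0.5937, -0.8047)
n_1 = (+0.8779, -0.4789)
n_2 = (+0.9591, +0.2829)
n_3 = (+0.4934, +0.8698)
n_4 = (-0.1906, +0.9817)
n_5 = (-0.9561, +0.2930)
n_6 = (-0.8944, -0.4472)
n_7 = (-0.2432, -0.9700)
  (0,1): δ = 155.03°  ·
  (0,2): δ = 109.99°  ·
  (0,3): δ = 65.99°  ·
  (0,4): δ = 25.44°  ✓
  (0,5): δ = 36.54°  ✓
  (0,6): δ = 80.14°  ·
  (0,7): δ = 129.50°  ·
  (1,2): δ = 134.96°  ·
  (1,3): δ = 90.96°  ·
  (1,4): δ = 50.40°  ✓
  (1,5): δ = 11.57°  ✓
  (1,6): δ = 55.18°  ·
  (1,7): δ = 104.53°  ·
  (2,3): δ = 136.00°  ·
  (2,4): δ = 95.45°  ·
  (2,5): δ = 33.47°  ✓
  (2,6): δ = 10.13°  ✓
  (2,7): δ = 59.49°  ·
  (3,4): δ = 139.45°  ·
  (3,5): δ = 77.47°  ·
  (3,6): δ = 33.87°  ✓
  (3,7): δ = 15.49°  ✓
  (4,5): δ = 118.03°  ·
  (4,6): δ = 74.42°  ·
  (4,7): δ = 25.06°  ✓
  (5,6): δ = 136.39°  ·
  (5,7): δ = 87.04°  ·
  (6,7): δ = 130.64°  ·
antipodal pairs: 9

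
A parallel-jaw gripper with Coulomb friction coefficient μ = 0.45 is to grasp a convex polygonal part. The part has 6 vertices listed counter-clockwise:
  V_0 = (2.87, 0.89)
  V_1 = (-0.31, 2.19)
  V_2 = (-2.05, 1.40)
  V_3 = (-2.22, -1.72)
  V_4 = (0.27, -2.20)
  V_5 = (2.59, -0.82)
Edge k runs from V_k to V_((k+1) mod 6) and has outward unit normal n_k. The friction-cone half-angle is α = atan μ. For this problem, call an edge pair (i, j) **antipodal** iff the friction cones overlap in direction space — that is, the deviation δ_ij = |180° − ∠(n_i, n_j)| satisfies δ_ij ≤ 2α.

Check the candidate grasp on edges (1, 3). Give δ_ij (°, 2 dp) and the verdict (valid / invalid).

δ = 35.33°, valid

α = atan 0.45 = 24.23°;  2α = 48.46°
edge 1: e_1 = (-1.74, -0.79);  n_1 = (-0.4134, +0.9105)
edge 3: e_3 = (+2.49, -0.48);  n_3 = (-0.1893, -0.9819)
∠(n_1, n_3) = 144.67°
δ = |180° − 144.67°| = 35.33°
35.33° ≤ 2α = 48.46°  →  valid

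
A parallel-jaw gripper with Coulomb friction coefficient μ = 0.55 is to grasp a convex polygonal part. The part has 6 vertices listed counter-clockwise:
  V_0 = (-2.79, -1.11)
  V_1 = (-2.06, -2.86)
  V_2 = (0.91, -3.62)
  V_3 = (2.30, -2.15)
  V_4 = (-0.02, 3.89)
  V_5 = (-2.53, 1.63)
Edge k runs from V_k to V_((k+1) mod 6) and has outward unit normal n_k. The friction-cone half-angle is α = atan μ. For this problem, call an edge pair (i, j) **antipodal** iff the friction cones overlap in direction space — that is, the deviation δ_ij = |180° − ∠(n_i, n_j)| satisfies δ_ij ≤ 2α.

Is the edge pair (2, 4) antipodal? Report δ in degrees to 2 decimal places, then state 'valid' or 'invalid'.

α = atan 0.55 = 28.81°;  2α = 57.62°
edge 2: e_2 = (+1.39, +1.47);  n_2 = (+0.7266, -0.6871)
edge 4: e_4 = (-2.51, -2.26);  n_4 = (-0.6691, +0.7431)
∠(n_2, n_4) = 175.40°
δ = |180° − 175.40°| = 4.60°
4.60° ≤ 2α = 57.62°  →  valid

δ = 4.60°, valid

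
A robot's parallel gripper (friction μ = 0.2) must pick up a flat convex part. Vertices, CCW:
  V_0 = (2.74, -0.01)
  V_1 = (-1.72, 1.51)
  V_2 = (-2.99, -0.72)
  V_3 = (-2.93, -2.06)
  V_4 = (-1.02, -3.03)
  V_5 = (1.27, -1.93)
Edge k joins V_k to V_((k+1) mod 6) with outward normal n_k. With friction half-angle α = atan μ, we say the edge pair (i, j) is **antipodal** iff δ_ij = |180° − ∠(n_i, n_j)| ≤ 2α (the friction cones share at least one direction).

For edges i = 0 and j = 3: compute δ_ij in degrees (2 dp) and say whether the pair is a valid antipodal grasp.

α = atan 0.2 = 11.31°;  2α = 22.62°
edge 0: e_0 = (-4.46, +1.52);  n_0 = (+0.3226, +0.9465)
edge 3: e_3 = (+1.91, -0.97);  n_3 = (-0.4528, -0.8916)
∠(n_0, n_3) = 171.90°
δ = |180° − 171.90°| = 8.10°
8.10° ≤ 2α = 22.62°  →  valid

δ = 8.10°, valid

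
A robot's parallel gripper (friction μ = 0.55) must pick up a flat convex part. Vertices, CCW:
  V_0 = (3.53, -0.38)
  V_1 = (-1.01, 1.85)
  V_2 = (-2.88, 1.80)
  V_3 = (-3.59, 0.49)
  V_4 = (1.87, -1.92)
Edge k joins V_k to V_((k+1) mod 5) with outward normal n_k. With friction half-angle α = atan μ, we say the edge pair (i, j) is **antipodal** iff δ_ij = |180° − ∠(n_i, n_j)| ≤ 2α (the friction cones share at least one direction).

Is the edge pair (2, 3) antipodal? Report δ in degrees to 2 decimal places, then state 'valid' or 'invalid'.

δ = 85.36°, invalid

α = atan 0.55 = 28.81°;  2α = 57.62°
edge 2: e_2 = (-0.71, -1.31);  n_2 = (-0.8792, +0.4765)
edge 3: e_3 = (+5.46, -2.41);  n_3 = (-0.4038, -0.9148)
∠(n_2, n_3) = 94.64°
δ = |180° − 94.64°| = 85.36°
85.36° > 2α = 57.62°  →  invalid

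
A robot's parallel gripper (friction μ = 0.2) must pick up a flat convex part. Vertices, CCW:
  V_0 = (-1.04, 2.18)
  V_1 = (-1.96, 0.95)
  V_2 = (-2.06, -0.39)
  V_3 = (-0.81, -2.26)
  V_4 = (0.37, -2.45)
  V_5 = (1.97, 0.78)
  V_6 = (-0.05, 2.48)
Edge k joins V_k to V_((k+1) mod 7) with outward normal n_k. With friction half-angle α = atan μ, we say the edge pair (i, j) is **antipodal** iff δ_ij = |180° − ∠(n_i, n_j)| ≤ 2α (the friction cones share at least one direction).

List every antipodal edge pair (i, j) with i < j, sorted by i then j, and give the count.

count = 3; pairs: (0,4), (1,4), (2,5)

α = atan 0.2 = 11.31°;  2α = 22.62°
n_0 = (-0.8008, +0.5990)
n_1 = (-0.9972, +0.0744)
n_2 = (-0.8314, -0.5557)
n_3 = (-0.1590, -0.9873)
n_4 = (+0.8961, -0.4439)
n_5 = (+0.6439, +0.7651)
n_6 = (-0.2900, +0.9570)
  (0,1): δ = 147.47°  ·
  (0,2): δ = 109.44°  ·
  (0,3): δ = 62.35°  ·
  (0,4): δ = 10.44°  ✓
  (0,5): δ = 86.71°  ·
  (0,6): δ = 143.65°  ·
  (1,2): δ = 141.97°  ·
  (1,3): δ = 94.88°  ·
  (1,4): δ = 22.08°  ✓
  (1,5): δ = 54.18°  ·
  (1,6): δ = 111.13°  ·
  (2,3): δ = 132.91°  ·
  (2,4): δ = 60.11°  ·
  (2,5): δ = 16.16°  ✓
  (2,6): δ = 73.10°  ·
  (3,4): δ = 107.20°  ·
  (3,5): δ = 30.94°  ·
  (3,6): δ = 26.01°  ·
  (4,5): δ = 103.73°  ·
  (4,6): δ = 46.79°  ·
  (5,6): δ = 123.06°  ·
antipodal pairs: 3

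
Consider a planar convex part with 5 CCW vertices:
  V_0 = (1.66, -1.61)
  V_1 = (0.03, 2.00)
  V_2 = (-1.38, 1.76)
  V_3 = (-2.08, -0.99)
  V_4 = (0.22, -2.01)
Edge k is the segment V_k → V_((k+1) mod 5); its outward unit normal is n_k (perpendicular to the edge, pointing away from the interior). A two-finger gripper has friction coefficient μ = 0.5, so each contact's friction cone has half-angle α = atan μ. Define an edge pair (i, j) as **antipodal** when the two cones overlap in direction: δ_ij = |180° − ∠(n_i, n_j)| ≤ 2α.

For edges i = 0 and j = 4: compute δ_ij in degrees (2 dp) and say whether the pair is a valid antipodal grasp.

δ = 81.22°, invalid

α = atan 0.5 = 26.57°;  2α = 53.13°
edge 0: e_0 = (-1.63, +3.61);  n_0 = (+0.9114, +0.4115)
edge 4: e_4 = (+1.44, +0.40);  n_4 = (+0.2676, -0.9635)
∠(n_0, n_4) = 98.78°
δ = |180° − 98.78°| = 81.22°
81.22° > 2α = 53.13°  →  invalid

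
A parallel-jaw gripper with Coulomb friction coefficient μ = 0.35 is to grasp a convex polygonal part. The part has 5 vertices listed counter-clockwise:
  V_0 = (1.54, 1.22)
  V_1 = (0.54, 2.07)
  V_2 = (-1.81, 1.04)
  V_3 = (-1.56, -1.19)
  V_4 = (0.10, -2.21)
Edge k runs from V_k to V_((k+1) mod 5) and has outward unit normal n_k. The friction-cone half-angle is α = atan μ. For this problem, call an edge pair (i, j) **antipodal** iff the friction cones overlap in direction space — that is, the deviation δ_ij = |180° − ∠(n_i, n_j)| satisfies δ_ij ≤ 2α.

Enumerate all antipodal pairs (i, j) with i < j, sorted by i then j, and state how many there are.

α = atan 0.35 = 19.29°;  2α = 38.58°
n_0 = (+0.6476, +0.7619)
n_1 = (-0.4014, +0.9159)
n_2 = (-0.9938, -0.1114)
n_3 = (-0.5235, -0.8520)
n_4 = (+0.9220, -0.3871)
  (0,1): δ = 115.97°  ·
  (0,2): δ = 43.24°  ·
  (0,3): δ = 8.80°  ✓
  (0,4): δ = 107.59°  ·
  (1,2): δ = 107.27°  ·
  (1,3): δ = 55.24°  ·
  (1,4): δ = 43.56°  ·
  (2,3): δ = 127.97°  ·
  (2,4): δ = 29.17°  ✓
  (3,4): δ = 81.20°  ·
antipodal pairs: 2

count = 2; pairs: (0,3), (2,4)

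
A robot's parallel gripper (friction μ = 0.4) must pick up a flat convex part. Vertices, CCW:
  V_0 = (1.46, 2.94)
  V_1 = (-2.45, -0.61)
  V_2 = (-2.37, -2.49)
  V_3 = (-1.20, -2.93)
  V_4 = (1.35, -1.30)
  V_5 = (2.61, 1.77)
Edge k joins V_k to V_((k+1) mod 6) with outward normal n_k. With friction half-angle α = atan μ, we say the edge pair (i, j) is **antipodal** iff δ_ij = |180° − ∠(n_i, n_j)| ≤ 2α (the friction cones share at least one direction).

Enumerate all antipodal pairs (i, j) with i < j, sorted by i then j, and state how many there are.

count = 5; pairs: (0,3), (0,4), (1,4), (1,5), (2,5)

α = atan 0.4 = 21.80°;  2α = 43.60°
n_0 = (-0.6722, +0.7404)
n_1 = (-0.9991, -0.0425)
n_2 = (-0.3520, -0.9360)
n_3 = (+0.5386, -0.8426)
n_4 = (+0.9251, -0.3797)
n_5 = (+0.7132, +0.7010)
  (0,1): δ = 129.80°  ·
  (0,2): δ = 62.85°  ·
  (0,3): δ = 9.65°  ✓
  (0,4): δ = 25.45°  ✓
  (0,5): δ = 92.27°  ·
  (1,2): δ = 113.05°  ·
  (1,3): δ = 59.85°  ·
  (1,4): δ = 24.75°  ✓
  (1,5): δ = 42.07°  ✓
  (2,3): δ = 126.80°  ·
  (2,4): δ = 91.70°  ·
  (2,5): δ = 24.88°  ✓
  (3,4): δ = 144.90°  ·
  (3,5): δ = 78.08°  ·
  (4,5): δ = 113.18°  ·
antipodal pairs: 5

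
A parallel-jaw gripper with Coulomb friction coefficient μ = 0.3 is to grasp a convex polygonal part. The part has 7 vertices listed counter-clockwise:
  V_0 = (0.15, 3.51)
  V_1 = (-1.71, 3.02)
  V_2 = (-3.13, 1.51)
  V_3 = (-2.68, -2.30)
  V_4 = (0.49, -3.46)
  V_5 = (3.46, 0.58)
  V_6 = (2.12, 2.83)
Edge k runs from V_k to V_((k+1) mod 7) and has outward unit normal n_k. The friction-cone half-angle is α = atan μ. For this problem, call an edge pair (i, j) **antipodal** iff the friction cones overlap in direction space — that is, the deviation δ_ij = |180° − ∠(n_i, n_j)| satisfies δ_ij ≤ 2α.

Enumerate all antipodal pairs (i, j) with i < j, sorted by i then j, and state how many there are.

count = 3; pairs: (1,4), (2,5), (3,6)

α = atan 0.3 = 16.70°;  2α = 33.40°
n_0 = (-0.2547, +0.9670)
n_1 = (-0.7285, +0.6851)
n_2 = (-0.9931, -0.1173)
n_3 = (-0.3436, -0.9391)
n_4 = (+0.8057, -0.5923)
n_5 = (+0.8592, +0.5117)
n_6 = (+0.3263, +0.9453)
  (0,1): δ = 148.00°  ·
  (0,2): δ = 98.02°  ·
  (0,3): δ = 34.86°  ·
  (0,4): δ = 38.92°  ·
  (0,5): δ = 106.02°  ·
  (0,6): δ = 146.20°  ·
  (1,2): δ = 130.02°  ·
  (1,3): δ = 66.86°  ·
  (1,4): δ = 6.92°  ✓
  (1,5): δ = 74.02°  ·
  (1,6): δ = 114.20°  ·
  (2,3): δ = 116.84°  ·
  (2,4): δ = 43.06°  ·
  (2,5): δ = 24.04°  ✓
  (2,6): δ = 64.22°  ·
  (3,4): δ = 106.22°  ·
  (3,5): δ = 39.12°  ·
  (3,6): δ = 1.06°  ✓
  (4,5): δ = 112.90°  ·
  (4,6): δ = 72.72°  ·
  (5,6): δ = 139.82°  ·
antipodal pairs: 3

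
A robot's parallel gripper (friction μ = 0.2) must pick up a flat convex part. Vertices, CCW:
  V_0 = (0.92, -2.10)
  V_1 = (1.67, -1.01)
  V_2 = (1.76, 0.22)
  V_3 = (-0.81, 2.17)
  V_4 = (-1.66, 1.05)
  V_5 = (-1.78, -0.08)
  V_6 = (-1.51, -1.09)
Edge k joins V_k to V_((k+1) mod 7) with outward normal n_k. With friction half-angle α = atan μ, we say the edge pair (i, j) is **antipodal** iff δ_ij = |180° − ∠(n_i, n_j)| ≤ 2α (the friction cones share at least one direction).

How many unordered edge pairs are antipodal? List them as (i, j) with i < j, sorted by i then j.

count = 4; pairs: (0,3), (1,4), (1,5), (2,6)

α = atan 0.2 = 11.31°;  2α = 22.62°
n_0 = (+0.8238, -0.5668)
n_1 = (+0.9973, -0.0730)
n_2 = (+0.6045, +0.7966)
n_3 = (-0.7966, +0.6045)
n_4 = (-0.9944, +0.1056)
n_5 = (-0.9661, -0.2583)
n_6 = (-0.3838, -0.9234)
  (0,1): δ = 149.65°  ·
  (0,2): δ = 92.66°  ·
  (0,3): δ = 2.67°  ✓
  (0,4): δ = 28.47°  ·
  (0,5): δ = 49.50°  ·
  (0,6): δ = 101.96°  ·
  (1,2): δ = 123.00°  ·
  (1,3): δ = 33.01°  ·
  (1,4): δ = 1.88°  ✓
  (1,5): δ = 19.15°  ✓
  (1,6): δ = 71.62°  ·
  (2,3): δ = 90.01°  ·
  (2,4): δ = 58.87°  ·
  (2,5): δ = 37.84°  ·
  (2,6): δ = 14.62°  ✓
  (3,4): δ = 148.87°  ·
  (3,5): δ = 127.84°  ·
  (3,6): δ = 75.37°  ·
  (4,5): δ = 158.97°  ·
  (4,6): δ = 106.51°  ·
  (5,6): δ = 127.54°  ·
antipodal pairs: 4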